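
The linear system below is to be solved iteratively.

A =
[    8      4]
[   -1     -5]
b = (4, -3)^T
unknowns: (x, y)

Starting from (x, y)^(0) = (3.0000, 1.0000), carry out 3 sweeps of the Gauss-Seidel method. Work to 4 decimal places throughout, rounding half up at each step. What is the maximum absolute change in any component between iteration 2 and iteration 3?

0.0200

Iteration 1:
  x = (4 - (4)·1.0000) / (8) = 0.0000
  y = (-3 - (-1)·0.0000) / (-5) = 0.6000
Iteration 2:
  x = (4 - (4)·0.6000) / (8) = 0.2000
  y = (-3 - (-1)·0.2000) / (-5) = 0.5600
Iteration 3:
  x = (4 - (4)·0.5600) / (8) = 0.2200
  y = (-3 - (-1)·0.2200) / (-5) = 0.5560
Change: (0.0200, -0.0040) → max |·| = 0.0200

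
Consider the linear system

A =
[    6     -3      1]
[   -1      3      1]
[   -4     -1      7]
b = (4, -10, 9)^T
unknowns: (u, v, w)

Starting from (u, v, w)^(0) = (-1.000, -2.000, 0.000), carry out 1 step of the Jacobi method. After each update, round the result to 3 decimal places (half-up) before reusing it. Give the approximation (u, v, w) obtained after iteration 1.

(-0.333, -3.667, 0.429)

Iteration 1:
  u = (4 - (-3)·-2.000 - (1)·0.000) / (6) = -0.333
  v = (-10 - (-1)·-1.000 - (1)·0.000) / (3) = -3.667
  w = (9 - (-4)·-1.000 - (-1)·-2.000) / (7) = 0.429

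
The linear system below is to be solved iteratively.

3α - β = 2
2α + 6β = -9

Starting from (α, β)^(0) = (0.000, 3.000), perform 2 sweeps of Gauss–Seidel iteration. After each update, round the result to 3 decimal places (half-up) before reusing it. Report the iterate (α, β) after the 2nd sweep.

(-0.019, -1.494)

Iteration 1:
  α = (2 - (-1)·3.000) / (3) = 1.667
  β = (-9 - (2)·1.667) / (6) = -2.056
Iteration 2:
  α = (2 - (-1)·-2.056) / (3) = -0.019
  β = (-9 - (2)·-0.019) / (6) = -1.494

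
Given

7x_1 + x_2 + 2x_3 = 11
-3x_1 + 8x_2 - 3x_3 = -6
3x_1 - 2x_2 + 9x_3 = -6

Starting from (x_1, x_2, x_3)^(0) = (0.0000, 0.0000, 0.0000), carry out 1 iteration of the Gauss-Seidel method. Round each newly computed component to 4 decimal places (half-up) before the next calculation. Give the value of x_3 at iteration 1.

-1.2262

Iteration 1:
  x_1 = (11 - (1)·0.0000 - (2)·0.0000) / (7) = 1.5714
  x_2 = (-6 - (-3)·1.5714 - (-3)·0.0000) / (8) = -0.1607
  x_3 = (-6 - (3)·1.5714 - (-2)·-0.1607) / (9) = -1.2262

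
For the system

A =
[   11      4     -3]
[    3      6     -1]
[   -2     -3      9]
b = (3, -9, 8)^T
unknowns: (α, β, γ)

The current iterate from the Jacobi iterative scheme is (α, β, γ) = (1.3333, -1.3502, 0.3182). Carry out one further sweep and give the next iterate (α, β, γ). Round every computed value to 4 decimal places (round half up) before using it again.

(0.8505, -2.1136, 0.7351)

One sweep:
  α = (3 - (4)·-1.3502 - (-3)·0.3182) / (11) = 0.8505
  β = (-9 - (3)·1.3333 - (-1)·0.3182) / (6) = -2.1136
  γ = (8 - (-2)·1.3333 - (-3)·-1.3502) / (9) = 0.7351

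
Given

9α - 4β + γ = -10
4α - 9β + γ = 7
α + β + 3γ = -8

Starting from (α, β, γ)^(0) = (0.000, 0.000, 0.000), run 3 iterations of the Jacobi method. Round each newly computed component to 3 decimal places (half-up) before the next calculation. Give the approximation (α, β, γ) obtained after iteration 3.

(-1.582, -1.520, -1.757)

Iteration 1:
  α = (-10 - (-4)·0.000 - (1)·0.000) / (9) = -1.111
  β = (7 - (4)·0.000 - (1)·0.000) / (-9) = -0.778
  γ = (-8 - (1)·0.000 - (1)·0.000) / (3) = -2.667
Iteration 2:
  α = (-10 - (-4)·-0.778 - (1)·-2.667) / (9) = -1.161
  β = (7 - (4)·-1.111 - (1)·-2.667) / (-9) = -1.568
  γ = (-8 - (1)·-1.111 - (1)·-0.778) / (3) = -2.037
Iteration 3:
  α = (-10 - (-4)·-1.568 - (1)·-2.037) / (9) = -1.582
  β = (7 - (4)·-1.161 - (1)·-2.037) / (-9) = -1.520
  γ = (-8 - (1)·-1.161 - (1)·-1.568) / (3) = -1.757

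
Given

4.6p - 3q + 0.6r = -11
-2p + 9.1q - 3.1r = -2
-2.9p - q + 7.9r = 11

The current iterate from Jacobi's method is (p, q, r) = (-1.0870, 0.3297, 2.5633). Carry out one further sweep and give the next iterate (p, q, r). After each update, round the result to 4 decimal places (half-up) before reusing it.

One sweep:
  p = (-11 - (-3)·0.3297 - (0.6)·2.5633) / (4.6) = -2.5106
  q = (-2 - (-2)·-1.0870 - (-3.1)·2.5633) / (9.1) = 0.4145
  r = (11 - (-2.9)·-1.0870 - (-1)·0.3297) / (7.9) = 1.0351

(-2.5106, 0.4145, 1.0351)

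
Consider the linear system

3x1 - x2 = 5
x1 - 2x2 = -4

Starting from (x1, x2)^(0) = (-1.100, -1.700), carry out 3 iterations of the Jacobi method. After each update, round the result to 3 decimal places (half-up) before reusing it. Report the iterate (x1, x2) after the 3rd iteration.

(2.517, 3.075)

Iteration 1:
  x1 = (5 - (-1)·-1.700) / (3) = 1.100
  x2 = (-4 - (1)·-1.100) / (-2) = 1.450
Iteration 2:
  x1 = (5 - (-1)·1.450) / (3) = 2.150
  x2 = (-4 - (1)·1.100) / (-2) = 2.550
Iteration 3:
  x1 = (5 - (-1)·2.550) / (3) = 2.517
  x2 = (-4 - (1)·2.150) / (-2) = 3.075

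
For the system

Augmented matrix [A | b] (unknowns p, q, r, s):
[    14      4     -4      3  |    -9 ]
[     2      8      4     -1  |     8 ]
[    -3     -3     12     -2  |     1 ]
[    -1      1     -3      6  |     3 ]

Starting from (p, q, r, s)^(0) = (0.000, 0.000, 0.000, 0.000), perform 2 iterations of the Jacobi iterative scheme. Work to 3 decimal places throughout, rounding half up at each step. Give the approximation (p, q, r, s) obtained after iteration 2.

(-1.012, 1.182, 0.256, 0.268)

Iteration 1:
  p = (-9 - (4)·0.000 - (-4)·0.000 - (3)·0.000) / (14) = -0.643
  q = (8 - (2)·0.000 - (4)·0.000 - (-1)·0.000) / (8) = 1.000
  r = (1 - (-3)·0.000 - (-3)·0.000 - (-2)·0.000) / (12) = 0.083
  s = (3 - (-1)·0.000 - (1)·0.000 - (-3)·0.000) / (6) = 0.500
Iteration 2:
  p = (-9 - (4)·1.000 - (-4)·0.083 - (3)·0.500) / (14) = -1.012
  q = (8 - (2)·-0.643 - (4)·0.083 - (-1)·0.500) / (8) = 1.182
  r = (1 - (-3)·-0.643 - (-3)·1.000 - (-2)·0.500) / (12) = 0.256
  s = (3 - (-1)·-0.643 - (1)·1.000 - (-3)·0.083) / (6) = 0.268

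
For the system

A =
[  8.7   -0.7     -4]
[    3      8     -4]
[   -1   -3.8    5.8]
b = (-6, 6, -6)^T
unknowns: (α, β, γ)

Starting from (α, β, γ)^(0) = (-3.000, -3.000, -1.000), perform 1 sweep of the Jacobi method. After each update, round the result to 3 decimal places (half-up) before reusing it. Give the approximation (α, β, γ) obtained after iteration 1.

Iteration 1:
  α = (-6 - (-0.7)·-3.000 - (-4)·-1.000) / (8.7) = -1.391
  β = (6 - (3)·-3.000 - (-4)·-1.000) / (8) = 1.375
  γ = (-6 - (-1)·-3.000 - (-3.8)·-3.000) / (5.8) = -3.517

(-1.391, 1.375, -3.517)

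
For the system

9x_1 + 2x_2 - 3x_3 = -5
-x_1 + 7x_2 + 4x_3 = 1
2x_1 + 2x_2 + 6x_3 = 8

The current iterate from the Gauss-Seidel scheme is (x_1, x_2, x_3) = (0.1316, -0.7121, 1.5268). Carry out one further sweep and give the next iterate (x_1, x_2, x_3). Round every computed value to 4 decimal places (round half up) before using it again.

One sweep:
  x_1 = (-5 - (2)·-0.7121 - (-3)·1.5268) / (9) = 0.1116
  x_2 = (1 - (-1)·0.1116 - (4)·1.5268) / (7) = -0.7137
  x_3 = (8 - (2)·0.1116 - (2)·-0.7137) / (6) = 1.5340

(0.1116, -0.7137, 1.5340)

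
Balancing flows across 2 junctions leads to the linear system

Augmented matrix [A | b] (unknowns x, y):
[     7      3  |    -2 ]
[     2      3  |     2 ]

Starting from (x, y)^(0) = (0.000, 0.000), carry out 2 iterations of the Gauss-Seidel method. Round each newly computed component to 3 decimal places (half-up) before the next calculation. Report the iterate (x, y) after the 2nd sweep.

(-0.653, 1.102)

Iteration 1:
  x = (-2 - (3)·0.000) / (7) = -0.286
  y = (2 - (2)·-0.286) / (3) = 0.857
Iteration 2:
  x = (-2 - (3)·0.857) / (7) = -0.653
  y = (2 - (2)·-0.653) / (3) = 1.102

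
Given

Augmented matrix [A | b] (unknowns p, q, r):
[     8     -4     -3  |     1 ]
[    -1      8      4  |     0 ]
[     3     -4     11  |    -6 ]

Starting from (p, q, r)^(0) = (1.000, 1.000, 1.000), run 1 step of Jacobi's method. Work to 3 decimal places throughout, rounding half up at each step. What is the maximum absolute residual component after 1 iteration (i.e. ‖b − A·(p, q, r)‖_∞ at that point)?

9.865

Iteration 1:
  p = (1 - (-4)·1.000 - (-3)·1.000) / (8) = 1.000
  q = (0 - (-1)·1.000 - (4)·1.000) / (8) = -0.375
  r = (-6 - (3)·1.000 - (-4)·1.000) / (11) = -0.455
Residual b − A·x = (-9.865, 5.820, -5.495); ∞-norm = 9.865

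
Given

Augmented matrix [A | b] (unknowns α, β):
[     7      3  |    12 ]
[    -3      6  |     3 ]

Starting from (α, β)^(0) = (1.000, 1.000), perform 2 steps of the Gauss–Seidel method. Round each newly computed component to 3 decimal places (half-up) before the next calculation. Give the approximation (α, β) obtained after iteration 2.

(1.224, 1.112)

Iteration 1:
  α = (12 - (3)·1.000) / (7) = 1.286
  β = (3 - (-3)·1.286) / (6) = 1.143
Iteration 2:
  α = (12 - (3)·1.143) / (7) = 1.224
  β = (3 - (-3)·1.224) / (6) = 1.112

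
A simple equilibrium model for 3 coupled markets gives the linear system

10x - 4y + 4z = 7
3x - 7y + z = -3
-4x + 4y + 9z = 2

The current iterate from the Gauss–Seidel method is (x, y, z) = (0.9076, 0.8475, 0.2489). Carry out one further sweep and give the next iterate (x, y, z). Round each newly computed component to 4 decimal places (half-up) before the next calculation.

(0.9394, 0.8667, 0.2545)

One sweep:
  x = (7 - (-4)·0.8475 - (4)·0.2489) / (10) = 0.9394
  y = (-3 - (3)·0.9394 - (1)·0.2489) / (-7) = 0.8667
  z = (2 - (-4)·0.9394 - (4)·0.8667) / (9) = 0.2545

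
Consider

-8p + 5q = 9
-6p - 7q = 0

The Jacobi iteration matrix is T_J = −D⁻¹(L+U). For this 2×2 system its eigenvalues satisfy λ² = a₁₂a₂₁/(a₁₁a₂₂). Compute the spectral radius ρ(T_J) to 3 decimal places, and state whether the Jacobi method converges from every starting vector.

a₁₂a₂₁/(a₁₁a₂₂) = (5)·(-6) / ((-8)·(-7)) = -0.535714
ρ = √|-0.535714| = √0.535714 = 0.732
ρ < 1, so Jacobi converges

0.732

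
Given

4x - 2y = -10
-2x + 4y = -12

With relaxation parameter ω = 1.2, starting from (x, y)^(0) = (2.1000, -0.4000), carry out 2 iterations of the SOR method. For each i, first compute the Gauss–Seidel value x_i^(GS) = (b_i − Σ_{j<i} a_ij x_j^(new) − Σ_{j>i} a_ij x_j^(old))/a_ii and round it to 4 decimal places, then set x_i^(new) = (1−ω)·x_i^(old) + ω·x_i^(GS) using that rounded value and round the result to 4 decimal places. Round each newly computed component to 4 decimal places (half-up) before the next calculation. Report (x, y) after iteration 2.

Iteration 1:
  x: GS value = (-10 - (-2)·-0.4000) / (4) = -2.7000;  x ← (1−ω)·2.1000 + ω·-2.7000 = -3.6600
  y: GS value = (-12 - (-2)·-3.6600) / (4) = -4.8300;  y ← (1−ω)·-0.4000 + ω·-4.8300 = -5.7160
Iteration 2:
  x: GS value = (-10 - (-2)·-5.7160) / (4) = -5.3580;  x ← (1−ω)·-3.6600 + ω·-5.3580 = -5.6976
  y: GS value = (-12 - (-2)·-5.6976) / (4) = -5.8488;  y ← (1−ω)·-5.7160 + ω·-5.8488 = -5.8754

(-5.6976, -5.8754)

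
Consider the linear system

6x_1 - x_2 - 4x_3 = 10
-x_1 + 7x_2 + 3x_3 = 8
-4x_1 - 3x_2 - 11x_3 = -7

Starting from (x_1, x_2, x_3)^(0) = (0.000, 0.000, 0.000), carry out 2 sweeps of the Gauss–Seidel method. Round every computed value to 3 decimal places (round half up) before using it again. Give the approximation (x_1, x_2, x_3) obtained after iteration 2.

(1.666, 1.529, -0.386)

Iteration 1:
  x_1 = (10 - (-1)·0.000 - (-4)·0.000) / (6) = 1.667
  x_2 = (8 - (-1)·1.667 - (3)·0.000) / (7) = 1.381
  x_3 = (-7 - (-4)·1.667 - (-3)·1.381) / (-11) = -0.346
Iteration 2:
  x_1 = (10 - (-1)·1.381 - (-4)·-0.346) / (6) = 1.666
  x_2 = (8 - (-1)·1.666 - (3)·-0.346) / (7) = 1.529
  x_3 = (-7 - (-4)·1.666 - (-3)·1.529) / (-11) = -0.386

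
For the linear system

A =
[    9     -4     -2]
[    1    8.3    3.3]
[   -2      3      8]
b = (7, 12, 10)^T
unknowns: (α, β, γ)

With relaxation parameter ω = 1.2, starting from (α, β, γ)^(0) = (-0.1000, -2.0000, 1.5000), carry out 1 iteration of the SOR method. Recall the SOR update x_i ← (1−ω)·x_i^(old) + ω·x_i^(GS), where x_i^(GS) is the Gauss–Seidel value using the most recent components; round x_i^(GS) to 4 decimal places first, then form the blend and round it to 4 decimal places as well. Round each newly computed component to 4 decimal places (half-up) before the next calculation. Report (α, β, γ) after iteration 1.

Iteration 1:
  α: GS value = (7 - (-4)·-2.0000 - (-2)·1.5000) / (9) = 0.2222;  α ← (1−ω)·-0.1000 + ω·0.2222 = 0.2866
  β: GS value = (12 - (1)·0.2866 - (3.3)·1.5000) / (8.3) = 0.8149;  β ← (1−ω)·-2.0000 + ω·0.8149 = 1.3779
  γ: GS value = (10 - (-2)·0.2866 - (3)·1.3779) / (8) = 0.8049;  γ ← (1−ω)·1.5000 + ω·0.8049 = 0.6659

(0.2866, 1.3779, 0.6659)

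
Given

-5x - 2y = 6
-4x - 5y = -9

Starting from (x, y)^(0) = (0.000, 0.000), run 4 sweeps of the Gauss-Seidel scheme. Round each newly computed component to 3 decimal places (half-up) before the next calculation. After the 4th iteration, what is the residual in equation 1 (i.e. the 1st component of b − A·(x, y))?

0.182

Iteration 1:
  x = (6 - (-2)·0.000) / (-5) = -1.200
  y = (-9 - (-4)·-1.200) / (-5) = 2.760
Iteration 2:
  x = (6 - (-2)·2.760) / (-5) = -2.304
  y = (-9 - (-4)·-2.304) / (-5) = 3.643
Iteration 3:
  x = (6 - (-2)·3.643) / (-5) = -2.657
  y = (-9 - (-4)·-2.657) / (-5) = 3.926
Iteration 4:
  x = (6 - (-2)·3.926) / (-5) = -2.770
  y = (-9 - (-4)·-2.770) / (-5) = 4.016
Residual b − A·x = (0.182, 0.000)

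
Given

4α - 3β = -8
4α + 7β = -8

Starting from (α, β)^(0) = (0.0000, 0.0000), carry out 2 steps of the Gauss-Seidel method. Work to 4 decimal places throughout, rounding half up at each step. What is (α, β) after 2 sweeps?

(-2.0000, 0.0000)

Iteration 1:
  α = (-8 - (-3)·0.0000) / (4) = -2.0000
  β = (-8 - (4)·-2.0000) / (7) = 0.0000
Iteration 2:
  α = (-8 - (-3)·0.0000) / (4) = -2.0000
  β = (-8 - (4)·-2.0000) / (7) = 0.0000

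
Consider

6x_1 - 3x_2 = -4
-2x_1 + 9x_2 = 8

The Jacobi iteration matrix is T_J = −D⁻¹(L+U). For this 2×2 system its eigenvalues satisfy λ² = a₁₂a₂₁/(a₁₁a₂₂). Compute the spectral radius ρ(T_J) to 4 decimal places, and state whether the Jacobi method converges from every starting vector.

0.3333

a₁₂a₂₁/(a₁₁a₂₂) = (-3)·(-2) / ((6)·(9)) = 0.111111
ρ = √|0.111111| = √0.111111 = 0.3333
ρ < 1, so Jacobi converges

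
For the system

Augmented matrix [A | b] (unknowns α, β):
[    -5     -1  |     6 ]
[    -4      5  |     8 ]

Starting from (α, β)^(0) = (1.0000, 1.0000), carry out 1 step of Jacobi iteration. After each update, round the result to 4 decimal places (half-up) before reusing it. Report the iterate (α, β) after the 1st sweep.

Iteration 1:
  α = (6 - (-1)·1.0000) / (-5) = -1.4000
  β = (8 - (-4)·1.0000) / (5) = 2.4000

(-1.4000, 2.4000)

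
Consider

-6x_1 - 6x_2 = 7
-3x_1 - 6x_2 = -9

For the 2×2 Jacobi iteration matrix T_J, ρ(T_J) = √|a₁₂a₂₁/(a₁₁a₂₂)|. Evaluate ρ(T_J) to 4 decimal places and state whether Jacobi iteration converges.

a₁₂a₂₁/(a₁₁a₂₂) = (-6)·(-3) / ((-6)·(-6)) = 0.500000
ρ = √|0.500000| = √0.500000 = 0.7071
ρ < 1, so Jacobi converges

0.7071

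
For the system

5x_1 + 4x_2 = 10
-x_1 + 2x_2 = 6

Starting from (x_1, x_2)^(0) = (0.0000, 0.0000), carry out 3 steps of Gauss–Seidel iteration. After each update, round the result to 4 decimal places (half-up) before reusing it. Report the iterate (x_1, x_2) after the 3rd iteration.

(0.0800, 3.0400)

Iteration 1:
  x_1 = (10 - (4)·0.0000) / (5) = 2.0000
  x_2 = (6 - (-1)·2.0000) / (2) = 4.0000
Iteration 2:
  x_1 = (10 - (4)·4.0000) / (5) = -1.2000
  x_2 = (6 - (-1)·-1.2000) / (2) = 2.4000
Iteration 3:
  x_1 = (10 - (4)·2.4000) / (5) = 0.0800
  x_2 = (6 - (-1)·0.0800) / (2) = 3.0400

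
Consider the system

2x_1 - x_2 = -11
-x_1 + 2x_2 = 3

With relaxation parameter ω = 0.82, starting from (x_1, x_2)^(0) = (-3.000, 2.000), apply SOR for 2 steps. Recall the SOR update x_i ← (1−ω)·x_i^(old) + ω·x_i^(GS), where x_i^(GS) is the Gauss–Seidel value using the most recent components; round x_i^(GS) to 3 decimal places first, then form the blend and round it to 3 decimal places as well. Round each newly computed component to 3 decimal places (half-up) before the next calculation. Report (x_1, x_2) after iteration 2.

(-5.330, -0.981)

Iteration 1:
  x_1: GS value = (-11 - (-1)·2.000) / (2) = -4.500;  x_1 ← (1−ω)·-3.000 + ω·-4.500 = -4.230
  x_2: GS value = (3 - (-1)·-4.230) / (2) = -0.615;  x_2 ← (1−ω)·2.000 + ω·-0.615 = -0.144
Iteration 2:
  x_1: GS value = (-11 - (-1)·-0.144) / (2) = -5.572;  x_1 ← (1−ω)·-4.230 + ω·-5.572 = -5.330
  x_2: GS value = (3 - (-1)·-5.330) / (2) = -1.165;  x_2 ← (1−ω)·-0.144 + ω·-1.165 = -0.981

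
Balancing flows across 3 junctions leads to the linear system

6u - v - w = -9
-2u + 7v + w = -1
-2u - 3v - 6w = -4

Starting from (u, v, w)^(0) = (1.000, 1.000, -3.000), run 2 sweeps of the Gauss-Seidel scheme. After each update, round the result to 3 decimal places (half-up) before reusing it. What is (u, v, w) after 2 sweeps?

Iteration 1:
  u = (-9 - (-1)·1.000 - (-1)·-3.000) / (6) = -1.833
  v = (-1 - (-2)·-1.833 - (1)·-3.000) / (7) = -0.238
  w = (-4 - (-2)·-1.833 - (-3)·-0.238) / (-6) = 1.397
Iteration 2:
  u = (-9 - (-1)·-0.238 - (-1)·1.397) / (6) = -1.307
  v = (-1 - (-2)·-1.307 - (1)·1.397) / (7) = -0.716
  w = (-4 - (-2)·-1.307 - (-3)·-0.716) / (-6) = 1.460

(-1.307, -0.716, 1.460)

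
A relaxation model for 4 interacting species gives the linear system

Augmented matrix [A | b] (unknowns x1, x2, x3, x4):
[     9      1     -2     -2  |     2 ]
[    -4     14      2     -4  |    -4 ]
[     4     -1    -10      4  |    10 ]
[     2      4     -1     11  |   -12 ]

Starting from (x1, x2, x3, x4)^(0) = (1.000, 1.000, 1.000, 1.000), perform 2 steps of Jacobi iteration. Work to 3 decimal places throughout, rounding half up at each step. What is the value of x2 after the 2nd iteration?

-0.525

Iteration 1:
  x1 = (2 - (1)·1.000 - (-2)·1.000 - (-2)·1.000) / (9) = 0.556
  x2 = (-4 - (-4)·1.000 - (2)·1.000 - (-4)·1.000) / (14) = 0.143
  x3 = (10 - (4)·1.000 - (-1)·1.000 - (4)·1.000) / (-10) = -0.300
  x4 = (-12 - (2)·1.000 - (4)·1.000 - (-1)·1.000) / (11) = -1.545
Iteration 2:
  x1 = (2 - (1)·0.143 - (-2)·-0.300 - (-2)·-1.545) / (9) = -0.204
  x2 = (-4 - (-4)·0.556 - (2)·-0.300 - (-4)·-1.545) / (14) = -0.525
  x3 = (10 - (4)·0.556 - (-1)·0.143 - (4)·-1.545) / (-10) = -1.410
  x4 = (-12 - (2)·0.556 - (4)·0.143 - (-1)·-0.300) / (11) = -1.271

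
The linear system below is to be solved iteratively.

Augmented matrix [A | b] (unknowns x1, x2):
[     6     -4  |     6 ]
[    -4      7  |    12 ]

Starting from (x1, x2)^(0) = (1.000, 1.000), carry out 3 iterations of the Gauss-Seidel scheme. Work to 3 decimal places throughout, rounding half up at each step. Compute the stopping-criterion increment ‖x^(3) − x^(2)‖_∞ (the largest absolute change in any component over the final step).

0.423

Iteration 1:
  x1 = (6 - (-4)·1.000) / (6) = 1.667
  x2 = (12 - (-4)·1.667) / (7) = 2.667
Iteration 2:
  x1 = (6 - (-4)·2.667) / (6) = 2.778
  x2 = (12 - (-4)·2.778) / (7) = 3.302
Iteration 3:
  x1 = (6 - (-4)·3.302) / (6) = 3.201
  x2 = (12 - (-4)·3.201) / (7) = 3.543
Change: (0.423, 0.241) → max |·| = 0.423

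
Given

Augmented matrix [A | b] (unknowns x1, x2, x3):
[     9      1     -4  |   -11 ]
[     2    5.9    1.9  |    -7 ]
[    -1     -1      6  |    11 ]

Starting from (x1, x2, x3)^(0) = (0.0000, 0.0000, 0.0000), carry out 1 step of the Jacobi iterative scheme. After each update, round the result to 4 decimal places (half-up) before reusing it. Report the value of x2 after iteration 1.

-1.1864

Iteration 1:
  x1 = (-11 - (1)·0.0000 - (-4)·0.0000) / (9) = -1.2222
  x2 = (-7 - (2)·0.0000 - (1.9)·0.0000) / (5.9) = -1.1864
  x3 = (11 - (-1)·0.0000 - (-1)·0.0000) / (6) = 1.8333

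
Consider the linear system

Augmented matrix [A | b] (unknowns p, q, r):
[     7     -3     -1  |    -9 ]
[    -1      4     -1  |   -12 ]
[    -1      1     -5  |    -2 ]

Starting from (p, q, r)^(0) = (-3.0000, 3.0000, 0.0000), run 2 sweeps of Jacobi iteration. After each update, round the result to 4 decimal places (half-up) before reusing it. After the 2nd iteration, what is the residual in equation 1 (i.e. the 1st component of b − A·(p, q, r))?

Iteration 1:
  p = (-9 - (-3)·3.0000 - (-1)·0.0000) / (7) = 0.0000
  q = (-12 - (-1)·-3.0000 - (-1)·0.0000) / (4) = -3.7500
  r = (-2 - (-1)·-3.0000 - (1)·3.0000) / (-5) = 1.6000
Iteration 2:
  p = (-9 - (-3)·-3.7500 - (-1)·1.6000) / (7) = -2.6643
  q = (-12 - (-1)·0.0000 - (-1)·1.6000) / (4) = -2.6000
  r = (-2 - (-1)·0.0000 - (1)·-3.7500) / (-5) = -0.3500
Residual b − A·x = (1.5001, -4.6143, -3.8143)

1.5001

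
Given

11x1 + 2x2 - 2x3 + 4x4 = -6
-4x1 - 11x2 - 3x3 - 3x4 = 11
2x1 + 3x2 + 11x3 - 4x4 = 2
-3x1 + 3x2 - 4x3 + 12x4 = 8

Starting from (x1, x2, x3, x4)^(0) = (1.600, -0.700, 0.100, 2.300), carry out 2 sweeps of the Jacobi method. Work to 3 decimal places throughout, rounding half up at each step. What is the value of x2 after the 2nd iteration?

Iteration 1:
  x1 = (-6 - (2)·-0.700 - (-2)·0.100 - (4)·2.300) / (11) = -1.236
  x2 = (11 - (-4)·1.600 - (-3)·0.100 - (-3)·2.300) / (-11) = -2.236
  x3 = (2 - (2)·1.600 - (3)·-0.700 - (-4)·2.300) / (11) = 0.918
  x4 = (8 - (-3)·1.600 - (3)·-0.700 - (-4)·0.100) / (12) = 1.275
Iteration 2:
  x1 = (-6 - (2)·-2.236 - (-2)·0.918 - (4)·1.275) / (11) = -0.436
  x2 = (11 - (-4)·-1.236 - (-3)·0.918 - (-3)·1.275) / (-11) = -1.149
  x3 = (2 - (2)·-1.236 - (3)·-2.236 - (-4)·1.275) / (11) = 1.480
  x4 = (8 - (-3)·-1.236 - (3)·-2.236 - (-4)·0.918) / (12) = 1.223

-1.149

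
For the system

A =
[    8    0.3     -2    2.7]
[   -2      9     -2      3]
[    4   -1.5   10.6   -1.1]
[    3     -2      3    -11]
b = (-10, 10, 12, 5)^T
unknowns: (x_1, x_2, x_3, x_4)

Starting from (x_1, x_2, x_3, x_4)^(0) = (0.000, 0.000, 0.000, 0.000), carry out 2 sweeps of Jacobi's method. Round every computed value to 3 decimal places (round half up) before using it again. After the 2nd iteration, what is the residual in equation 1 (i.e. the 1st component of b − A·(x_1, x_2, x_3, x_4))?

1.757

Iteration 1:
  x_1 = (-10 - (0.3)·0.000 - (-2)·0.000 - (2.7)·0.000) / (8) = -1.250
  x_2 = (10 - (-2)·0.000 - (-2)·0.000 - (3)·0.000) / (9) = 1.111
  x_3 = (12 - (4)·0.000 - (-1.5)·0.000 - (-1.1)·0.000) / (10.6) = 1.132
  x_4 = (5 - (3)·0.000 - (-2)·0.000 - (3)·0.000) / (-11) = -0.455
Iteration 2:
  x_1 = (-10 - (0.3)·1.111 - (-2)·1.132 - (2.7)·-0.455) / (8) = -0.855
  x_2 = (10 - (-2)·-1.250 - (-2)·1.132 - (3)·-0.455) / (9) = 1.237
  x_3 = (12 - (4)·-1.250 - (-1.5)·1.111 - (-1.1)·-0.455) / (10.6) = 1.714
  x_4 = (5 - (3)·-1.250 - (-2)·1.111 - (3)·1.132) / (-11) = -0.689
Residual b − A·x = (1.757, 2.652, -1.651, -2.682)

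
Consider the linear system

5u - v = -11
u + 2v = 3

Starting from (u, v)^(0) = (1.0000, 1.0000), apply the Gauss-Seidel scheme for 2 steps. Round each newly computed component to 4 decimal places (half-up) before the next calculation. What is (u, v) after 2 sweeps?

(-1.7000, 2.3500)

Iteration 1:
  u = (-11 - (-1)·1.0000) / (5) = -2.0000
  v = (3 - (1)·-2.0000) / (2) = 2.5000
Iteration 2:
  u = (-11 - (-1)·2.5000) / (5) = -1.7000
  v = (3 - (1)·-1.7000) / (2) = 2.3500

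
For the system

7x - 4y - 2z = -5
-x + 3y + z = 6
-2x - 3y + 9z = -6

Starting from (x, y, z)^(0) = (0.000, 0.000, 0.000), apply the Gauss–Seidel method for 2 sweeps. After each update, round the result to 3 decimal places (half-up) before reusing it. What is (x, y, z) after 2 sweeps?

Iteration 1:
  x = (-5 - (-4)·0.000 - (-2)·0.000) / (7) = -0.714
  y = (6 - (-1)·-0.714 - (1)·0.000) / (3) = 1.762
  z = (-6 - (-2)·-0.714 - (-3)·1.762) / (9) = -0.238
Iteration 2:
  x = (-5 - (-4)·1.762 - (-2)·-0.238) / (7) = 0.225
  y = (6 - (-1)·0.225 - (1)·-0.238) / (3) = 2.154
  z = (-6 - (-2)·0.225 - (-3)·2.154) / (9) = 0.101

(0.225, 2.154, 0.101)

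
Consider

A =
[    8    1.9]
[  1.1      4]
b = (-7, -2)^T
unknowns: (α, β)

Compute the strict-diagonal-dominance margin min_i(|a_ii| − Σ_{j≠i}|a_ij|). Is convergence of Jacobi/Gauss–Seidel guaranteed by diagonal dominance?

2.9

row 1: |8| − (1.9) = 6.1
row 2: |4| − (1.1) = 2.9
minimum over rows = 2.9 → strictly diagonally dominant (convergence guaranteed)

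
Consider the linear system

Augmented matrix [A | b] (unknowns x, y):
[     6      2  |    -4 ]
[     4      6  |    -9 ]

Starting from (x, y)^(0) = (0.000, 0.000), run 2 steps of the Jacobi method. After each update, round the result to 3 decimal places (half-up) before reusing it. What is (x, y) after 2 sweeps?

Iteration 1:
  x = (-4 - (2)·0.000) / (6) = -0.667
  y = (-9 - (4)·0.000) / (6) = -1.500
Iteration 2:
  x = (-4 - (2)·-1.500) / (6) = -0.167
  y = (-9 - (4)·-0.667) / (6) = -1.055

(-0.167, -1.055)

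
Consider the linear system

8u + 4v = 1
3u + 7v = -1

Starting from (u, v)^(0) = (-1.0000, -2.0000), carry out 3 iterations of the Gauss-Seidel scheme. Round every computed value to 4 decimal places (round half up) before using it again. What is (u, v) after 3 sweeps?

(0.2902, -0.2672)

Iteration 1:
  u = (1 - (4)·-2.0000) / (8) = 1.1250
  v = (-1 - (3)·1.1250) / (7) = -0.6250
Iteration 2:
  u = (1 - (4)·-0.6250) / (8) = 0.4375
  v = (-1 - (3)·0.4375) / (7) = -0.3304
Iteration 3:
  u = (1 - (4)·-0.3304) / (8) = 0.2902
  v = (-1 - (3)·0.2902) / (7) = -0.2672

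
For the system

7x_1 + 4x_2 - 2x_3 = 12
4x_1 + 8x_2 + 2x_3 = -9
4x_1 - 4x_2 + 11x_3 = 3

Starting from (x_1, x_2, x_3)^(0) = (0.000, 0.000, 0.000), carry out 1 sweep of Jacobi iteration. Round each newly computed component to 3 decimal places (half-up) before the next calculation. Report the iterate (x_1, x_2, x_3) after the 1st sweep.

Iteration 1:
  x_1 = (12 - (4)·0.000 - (-2)·0.000) / (7) = 1.714
  x_2 = (-9 - (4)·0.000 - (2)·0.000) / (8) = -1.125
  x_3 = (3 - (4)·0.000 - (-4)·0.000) / (11) = 0.273

(1.714, -1.125, 0.273)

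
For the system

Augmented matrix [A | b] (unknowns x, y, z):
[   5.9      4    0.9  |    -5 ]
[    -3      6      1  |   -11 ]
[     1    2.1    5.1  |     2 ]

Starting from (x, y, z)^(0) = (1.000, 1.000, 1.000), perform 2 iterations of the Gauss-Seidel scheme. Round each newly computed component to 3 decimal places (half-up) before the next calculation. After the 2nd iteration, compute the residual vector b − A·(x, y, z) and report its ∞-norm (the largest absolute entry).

Iteration 1:
  x = (-5 - (4)·1.000 - (0.9)·1.000) / (5.9) = -1.678
  y = (-11 - (-3)·-1.678 - (1)·1.000) / (6) = -2.839
  z = (2 - (1)·-1.678 - (2.1)·-2.839) / (5.1) = 1.890
Iteration 2:
  x = (-5 - (4)·-2.839 - (0.9)·1.890) / (5.9) = 0.789
  y = (-11 - (-3)·0.789 - (1)·1.890) / (6) = -1.754
  z = (2 - (1)·0.789 - (2.1)·-1.754) / (5.1) = 0.960
Residual b − A·x = (-3.503, 0.931, -0.002); ∞-norm = 3.503

3.503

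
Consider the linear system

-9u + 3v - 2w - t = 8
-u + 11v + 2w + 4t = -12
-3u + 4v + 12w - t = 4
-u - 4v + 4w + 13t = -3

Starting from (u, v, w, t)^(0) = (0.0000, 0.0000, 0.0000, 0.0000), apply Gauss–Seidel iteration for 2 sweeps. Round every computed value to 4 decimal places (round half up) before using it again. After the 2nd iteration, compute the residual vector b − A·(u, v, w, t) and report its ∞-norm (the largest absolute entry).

0.8654

Iteration 1:
  u = (8 - (3)·0.0000 - (-2)·0.0000 - (-1)·0.0000) / (-9) = -0.8889
  v = (-12 - (-1)·-0.8889 - (2)·0.0000 - (4)·0.0000) / (11) = -1.1717
  w = (4 - (-3)·-0.8889 - (4)·-1.1717 - (-1)·0.0000) / (12) = 0.5017
  t = (-3 - (-1)·-0.8889 - (-4)·-1.1717 - (4)·0.5017) / (13) = -0.8140
Iteration 2:
  u = (8 - (3)·-1.1717 - (-2)·0.5017 - (-1)·-0.8140) / (-9) = -1.3005
  v = (-12 - (-1)·-1.3005 - (2)·0.5017 - (4)·-0.8140) / (11) = -1.0044
  w = (4 - (-3)·-1.3005 - (4)·-1.0044 - (-1)·-0.8140) / (12) = 0.2752
  t = (-3 - (-1)·-1.3005 - (-4)·-1.0044 - (4)·0.2752) / (13) = -0.7245
Residual b − A·x = (-0.8654, 0.0955, 0.0892, -0.0004); ∞-norm = 0.8654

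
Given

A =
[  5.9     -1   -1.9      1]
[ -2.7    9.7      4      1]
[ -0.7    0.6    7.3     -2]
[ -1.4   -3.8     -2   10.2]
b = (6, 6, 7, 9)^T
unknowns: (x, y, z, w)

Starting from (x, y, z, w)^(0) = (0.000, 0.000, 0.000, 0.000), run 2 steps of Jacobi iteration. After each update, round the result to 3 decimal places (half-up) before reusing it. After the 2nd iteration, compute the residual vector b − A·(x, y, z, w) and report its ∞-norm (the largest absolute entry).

Iteration 1:
  x = (6 - (-1)·0.000 - (-1.9)·0.000 - (1)·0.000) / (5.9) = 1.017
  y = (6 - (-2.7)·0.000 - (4)·0.000 - (1)·0.000) / (9.7) = 0.619
  z = (7 - (-0.7)·0.000 - (0.6)·0.000 - (-2)·0.000) / (7.3) = 0.959
  w = (9 - (-1.4)·0.000 - (-3.8)·0.000 - (-2)·0.000) / (10.2) = 0.882
Iteration 2:
  x = (6 - (-1)·0.619 - (-1.9)·0.959 - (1)·0.882) / (5.9) = 1.281
  y = (6 - (-2.7)·1.017 - (4)·0.959 - (1)·0.882) / (9.7) = 0.415
  z = (7 - (-0.7)·1.017 - (0.6)·0.619 - (-2)·0.882) / (7.3) = 1.247
  w = (9 - (-1.4)·1.017 - (-3.8)·0.619 - (-2)·0.959) / (10.2) = 1.441
Residual b − A·x = (-0.215, -0.996, 1.427, 0.166); ∞-norm = 1.427

1.427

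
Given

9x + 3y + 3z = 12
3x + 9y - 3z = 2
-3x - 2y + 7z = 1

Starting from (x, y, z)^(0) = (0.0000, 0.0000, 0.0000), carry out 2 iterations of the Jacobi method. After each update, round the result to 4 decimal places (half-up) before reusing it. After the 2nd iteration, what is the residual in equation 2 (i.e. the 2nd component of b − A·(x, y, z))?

Iteration 1:
  x = (12 - (3)·0.0000 - (3)·0.0000) / (9) = 1.3333
  y = (2 - (3)·0.0000 - (-3)·0.0000) / (9) = 0.2222
  z = (1 - (-3)·0.0000 - (-2)·0.0000) / (7) = 0.1429
Iteration 2:
  x = (12 - (3)·0.2222 - (3)·0.1429) / (9) = 1.2116
  y = (2 - (3)·1.3333 - (-3)·0.1429) / (9) = -0.1746
  z = (1 - (-3)·1.3333 - (-2)·0.2222) / (7) = 0.7778
Residual b − A·x = (-0.7140, 2.2700, -1.1590)

2.2700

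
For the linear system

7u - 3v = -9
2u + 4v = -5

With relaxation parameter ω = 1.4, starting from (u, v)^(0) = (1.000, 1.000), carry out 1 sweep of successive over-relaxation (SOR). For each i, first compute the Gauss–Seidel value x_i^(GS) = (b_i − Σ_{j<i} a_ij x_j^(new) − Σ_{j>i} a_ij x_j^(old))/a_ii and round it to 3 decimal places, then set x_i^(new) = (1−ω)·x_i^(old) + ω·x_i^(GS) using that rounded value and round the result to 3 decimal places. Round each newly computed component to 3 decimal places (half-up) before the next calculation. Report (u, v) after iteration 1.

(-1.600, -1.030)

Iteration 1:
  u: GS value = (-9 - (-3)·1.000) / (7) = -0.857;  u ← (1−ω)·1.000 + ω·-0.857 = -1.600
  v: GS value = (-5 - (2)·-1.600) / (4) = -0.450;  v ← (1−ω)·1.000 + ω·-0.450 = -1.030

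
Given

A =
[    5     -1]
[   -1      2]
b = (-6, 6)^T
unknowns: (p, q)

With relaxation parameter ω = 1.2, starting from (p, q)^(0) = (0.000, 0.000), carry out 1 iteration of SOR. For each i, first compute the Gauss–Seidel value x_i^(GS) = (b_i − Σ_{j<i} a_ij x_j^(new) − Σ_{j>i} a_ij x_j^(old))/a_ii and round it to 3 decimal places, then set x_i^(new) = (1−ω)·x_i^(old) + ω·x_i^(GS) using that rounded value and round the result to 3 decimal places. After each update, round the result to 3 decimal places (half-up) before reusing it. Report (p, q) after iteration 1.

(-1.440, 2.736)

Iteration 1:
  p: GS value = (-6 - (-1)·0.000) / (5) = -1.200;  p ← (1−ω)·0.000 + ω·-1.200 = -1.440
  q: GS value = (6 - (-1)·-1.440) / (2) = 2.280;  q ← (1−ω)·0.000 + ω·2.280 = 2.736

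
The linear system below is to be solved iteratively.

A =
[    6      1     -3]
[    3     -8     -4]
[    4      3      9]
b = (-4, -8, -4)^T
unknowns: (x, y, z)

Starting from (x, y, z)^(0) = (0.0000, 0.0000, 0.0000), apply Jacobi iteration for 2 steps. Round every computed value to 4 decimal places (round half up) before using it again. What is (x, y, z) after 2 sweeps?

Iteration 1:
  x = (-4 - (1)·0.0000 - (-3)·0.0000) / (6) = -0.6667
  y = (-8 - (3)·0.0000 - (-4)·0.0000) / (-8) = 1.0000
  z = (-4 - (4)·0.0000 - (3)·0.0000) / (9) = -0.4444
Iteration 2:
  x = (-4 - (1)·1.0000 - (-3)·-0.4444) / (6) = -1.0555
  y = (-8 - (3)·-0.6667 - (-4)·-0.4444) / (-8) = 0.9722
  z = (-4 - (4)·-0.6667 - (3)·1.0000) / (9) = -0.4815

(-1.0555, 0.9722, -0.4815)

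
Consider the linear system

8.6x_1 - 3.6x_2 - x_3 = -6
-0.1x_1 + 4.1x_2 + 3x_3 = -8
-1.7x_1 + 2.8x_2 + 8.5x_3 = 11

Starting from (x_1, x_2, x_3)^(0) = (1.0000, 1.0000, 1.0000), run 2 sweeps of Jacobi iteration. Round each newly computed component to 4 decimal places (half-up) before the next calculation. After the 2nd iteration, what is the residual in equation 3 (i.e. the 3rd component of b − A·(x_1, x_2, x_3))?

-2.1540

Iteration 1:
  x_1 = (-6 - (-3.6)·1.0000 - (-1)·1.0000) / (8.6) = -0.1628
  x_2 = (-8 - (-0.1)·1.0000 - (3)·1.0000) / (4.1) = -2.6585
  x_3 = (11 - (-1.7)·1.0000 - (2.8)·1.0000) / (8.5) = 1.1647
Iteration 2:
  x_1 = (-6 - (-3.6)·-2.6585 - (-1)·1.1647) / (8.6) = -1.6751
  x_2 = (-8 - (-0.1)·-0.1628 - (3)·1.1647) / (4.1) = -2.8074
  x_3 = (11 - (-1.7)·-0.1628 - (2.8)·-2.6585) / (8.5) = 2.1373
Residual b − A·x = (0.4365, -3.0691, -2.1540)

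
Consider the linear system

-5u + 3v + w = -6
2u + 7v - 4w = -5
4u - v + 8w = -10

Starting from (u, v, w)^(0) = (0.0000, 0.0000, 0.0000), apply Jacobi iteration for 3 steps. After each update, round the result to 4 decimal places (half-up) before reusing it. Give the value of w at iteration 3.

Iteration 1:
  u = (-6 - (3)·0.0000 - (1)·0.0000) / (-5) = 1.2000
  v = (-5 - (2)·0.0000 - (-4)·0.0000) / (7) = -0.7143
  w = (-10 - (4)·0.0000 - (-1)·0.0000) / (8) = -1.2500
Iteration 2:
  u = (-6 - (3)·-0.7143 - (1)·-1.2500) / (-5) = 0.5214
  v = (-5 - (2)·1.2000 - (-4)·-1.2500) / (7) = -1.7714
  w = (-10 - (4)·1.2000 - (-1)·-0.7143) / (8) = -1.9393
Iteration 3:
  u = (-6 - (3)·-1.7714 - (1)·-1.9393) / (-5) = -0.2507
  v = (-5 - (2)·0.5214 - (-4)·-1.9393) / (7) = -1.9714
  w = (-10 - (4)·0.5214 - (-1)·-1.7714) / (8) = -1.7321

-1.7321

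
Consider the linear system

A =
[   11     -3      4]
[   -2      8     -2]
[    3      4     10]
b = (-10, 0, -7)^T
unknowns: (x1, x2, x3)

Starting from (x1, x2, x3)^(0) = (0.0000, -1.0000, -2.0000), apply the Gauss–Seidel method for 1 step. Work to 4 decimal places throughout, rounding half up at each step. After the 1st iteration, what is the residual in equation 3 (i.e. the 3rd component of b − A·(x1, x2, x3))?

-0.0001

Iteration 1:
  x1 = (-10 - (-3)·-1.0000 - (4)·-2.0000) / (11) = -0.4545
  x2 = (0 - (-2)·-0.4545 - (-2)·-2.0000) / (8) = -0.6136
  x3 = (-7 - (3)·-0.4545 - (4)·-0.6136) / (10) = -0.3182
Residual b − A·x = (-5.5685, 3.3634, -0.0001)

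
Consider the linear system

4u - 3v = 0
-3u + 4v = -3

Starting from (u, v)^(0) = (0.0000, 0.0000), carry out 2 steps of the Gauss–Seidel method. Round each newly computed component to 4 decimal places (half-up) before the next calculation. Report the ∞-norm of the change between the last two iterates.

Iteration 1:
  u = (0 - (-3)·0.0000) / (4) = 0.0000
  v = (-3 - (-3)·0.0000) / (4) = -0.7500
Iteration 2:
  u = (0 - (-3)·-0.7500) / (4) = -0.5625
  v = (-3 - (-3)·-0.5625) / (4) = -1.1719
Change: (-0.5625, -0.4219) → max |·| = 0.5625

0.5625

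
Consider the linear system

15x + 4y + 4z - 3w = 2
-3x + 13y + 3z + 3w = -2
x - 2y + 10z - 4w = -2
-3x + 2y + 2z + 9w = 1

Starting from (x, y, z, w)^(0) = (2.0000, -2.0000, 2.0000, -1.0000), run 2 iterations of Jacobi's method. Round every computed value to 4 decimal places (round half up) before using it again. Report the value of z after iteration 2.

Iteration 1:
  x = (2 - (4)·-2.0000 - (4)·2.0000 - (-3)·-1.0000) / (15) = -0.0667
  y = (-2 - (-3)·2.0000 - (3)·2.0000 - (3)·-1.0000) / (13) = 0.0769
  z = (-2 - (1)·2.0000 - (-2)·-2.0000 - (-4)·-1.0000) / (10) = -1.2000
  w = (1 - (-3)·2.0000 - (2)·-2.0000 - (2)·2.0000) / (9) = 0.7778
Iteration 2:
  x = (2 - (4)·0.0769 - (4)·-1.2000 - (-3)·0.7778) / (15) = 0.5884
  y = (-2 - (-3)·-0.0667 - (3)·-1.2000 - (3)·0.7778) / (13) = -0.0718
  z = (-2 - (1)·-0.0667 - (-2)·0.0769 - (-4)·0.7778) / (10) = 0.1332
  w = (1 - (-3)·-0.0667 - (2)·0.0769 - (2)·-1.2000) / (9) = 0.3385

0.1332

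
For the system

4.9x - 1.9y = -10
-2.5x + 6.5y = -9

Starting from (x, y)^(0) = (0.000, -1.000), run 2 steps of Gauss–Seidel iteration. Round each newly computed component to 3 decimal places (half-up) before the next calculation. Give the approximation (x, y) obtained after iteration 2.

Iteration 1:
  x = (-10 - (-1.9)·-1.000) / (4.9) = -2.429
  y = (-9 - (-2.5)·-2.429) / (6.5) = -2.319
Iteration 2:
  x = (-10 - (-1.9)·-2.319) / (4.9) = -2.940
  y = (-9 - (-2.5)·-2.940) / (6.5) = -2.515

(-2.940, -2.515)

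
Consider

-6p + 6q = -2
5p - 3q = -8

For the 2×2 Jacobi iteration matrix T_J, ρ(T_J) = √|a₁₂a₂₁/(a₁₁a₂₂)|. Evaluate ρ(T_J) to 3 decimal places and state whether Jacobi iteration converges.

a₁₂a₂₁/(a₁₁a₂₂) = (6)·(5) / ((-6)·(-3)) = 1.666667
ρ = √|1.666667| = √1.666667 = 1.291
ρ > 1, so Jacobi diverges

1.291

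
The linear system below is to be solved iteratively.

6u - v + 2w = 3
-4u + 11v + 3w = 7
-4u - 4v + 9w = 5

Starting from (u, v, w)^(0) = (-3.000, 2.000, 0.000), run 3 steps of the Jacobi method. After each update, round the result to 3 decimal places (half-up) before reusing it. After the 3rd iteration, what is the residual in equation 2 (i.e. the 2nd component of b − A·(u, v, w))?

Iteration 1:
  u = (3 - (-1)·2.000 - (2)·0.000) / (6) = 0.833
  v = (7 - (-4)·-3.000 - (3)·0.000) / (11) = -0.455
  w = (5 - (-4)·-3.000 - (-4)·2.000) / (9) = 0.111
Iteration 2:
  u = (3 - (-1)·-0.455 - (2)·0.111) / (6) = 0.387
  v = (7 - (-4)·0.833 - (3)·0.111) / (11) = 0.909
  w = (5 - (-4)·0.833 - (-4)·-0.455) / (9) = 0.724
Iteration 3:
  u = (3 - (-1)·0.909 - (2)·0.724) / (6) = 0.410
  v = (7 - (-4)·0.387 - (3)·0.724) / (11) = 0.580
  w = (5 - (-4)·0.387 - (-4)·0.909) / (9) = 1.132
Residual b − A·x = (-1.144, -1.136, -1.228)

-1.136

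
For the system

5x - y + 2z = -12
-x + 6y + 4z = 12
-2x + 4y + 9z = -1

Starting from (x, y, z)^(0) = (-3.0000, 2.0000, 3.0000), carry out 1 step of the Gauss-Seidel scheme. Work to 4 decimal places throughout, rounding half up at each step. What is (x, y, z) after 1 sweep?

(-3.2000, -0.5333, -0.5852)

Iteration 1:
  x = (-12 - (-1)·2.0000 - (2)·3.0000) / (5) = -3.2000
  y = (12 - (-1)·-3.2000 - (4)·3.0000) / (6) = -0.5333
  z = (-1 - (-2)·-3.2000 - (4)·-0.5333) / (9) = -0.5852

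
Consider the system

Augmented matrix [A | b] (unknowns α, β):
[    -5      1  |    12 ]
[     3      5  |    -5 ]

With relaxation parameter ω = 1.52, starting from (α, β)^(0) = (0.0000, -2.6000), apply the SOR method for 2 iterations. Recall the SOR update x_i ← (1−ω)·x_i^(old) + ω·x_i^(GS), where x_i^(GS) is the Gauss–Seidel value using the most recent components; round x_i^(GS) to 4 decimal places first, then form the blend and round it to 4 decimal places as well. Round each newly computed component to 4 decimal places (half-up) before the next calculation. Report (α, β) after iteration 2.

(-0.1605, -3.3911)

Iteration 1:
  α: GS value = (12 - (1)·-2.6000) / (-5) = -2.9200;  α ← (1−ω)·0.0000 + ω·-2.9200 = -4.4384
  β: GS value = (-5 - (3)·-4.4384) / (5) = 1.6630;  β ← (1−ω)·-2.6000 + ω·1.6630 = 3.8798
Iteration 2:
  α: GS value = (12 - (1)·3.8798) / (-5) = -1.6240;  α ← (1−ω)·-4.4384 + ω·-1.6240 = -0.1605
  β: GS value = (-5 - (3)·-0.1605) / (5) = -0.9037;  β ← (1−ω)·3.8798 + ω·-0.9037 = -3.3911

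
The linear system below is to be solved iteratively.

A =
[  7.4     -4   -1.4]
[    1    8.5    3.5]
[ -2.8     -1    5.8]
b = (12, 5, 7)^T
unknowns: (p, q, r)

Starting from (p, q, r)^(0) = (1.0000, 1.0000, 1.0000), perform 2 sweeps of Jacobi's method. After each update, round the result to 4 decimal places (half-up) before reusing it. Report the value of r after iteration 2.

2.3522

Iteration 1:
  p = (12 - (-4)·1.0000 - (-1.4)·1.0000) / (7.4) = 2.3514
  q = (5 - (1)·1.0000 - (3.5)·1.0000) / (8.5) = 0.0588
  r = (7 - (-2.8)·1.0000 - (-1)·1.0000) / (5.8) = 1.8621
Iteration 2:
  p = (12 - (-4)·0.0588 - (-1.4)·1.8621) / (7.4) = 2.0057
  q = (5 - (1)·2.3514 - (3.5)·1.8621) / (8.5) = -0.4551
  r = (7 - (-2.8)·2.3514 - (-1)·0.0588) / (5.8) = 2.3522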